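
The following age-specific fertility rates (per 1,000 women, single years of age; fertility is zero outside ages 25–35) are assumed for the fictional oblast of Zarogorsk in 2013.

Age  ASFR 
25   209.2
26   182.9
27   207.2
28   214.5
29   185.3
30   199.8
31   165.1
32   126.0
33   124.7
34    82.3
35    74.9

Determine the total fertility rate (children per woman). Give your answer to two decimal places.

1.77

Sum of ASFRs = 209.2 + 182.9 + 207.2 + 214.5 + 185.3 + 199.8 + 165.1 + 126.0 + 124.7 + 82.3 + 74.9 = 1771.9
TFR = 1771.9 / 1000 = 1.7719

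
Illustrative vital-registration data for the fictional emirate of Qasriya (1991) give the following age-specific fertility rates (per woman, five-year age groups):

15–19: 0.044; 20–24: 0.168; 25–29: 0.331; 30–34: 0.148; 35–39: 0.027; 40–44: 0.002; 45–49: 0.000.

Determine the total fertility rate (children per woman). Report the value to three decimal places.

Sum of ASFRs = 0.044 + 0.168 + 0.331 + 0.148 + 0.027 + 0.002 + 0.000 = 0.720
TFR = 5 × 0.720 = 3.6

3.600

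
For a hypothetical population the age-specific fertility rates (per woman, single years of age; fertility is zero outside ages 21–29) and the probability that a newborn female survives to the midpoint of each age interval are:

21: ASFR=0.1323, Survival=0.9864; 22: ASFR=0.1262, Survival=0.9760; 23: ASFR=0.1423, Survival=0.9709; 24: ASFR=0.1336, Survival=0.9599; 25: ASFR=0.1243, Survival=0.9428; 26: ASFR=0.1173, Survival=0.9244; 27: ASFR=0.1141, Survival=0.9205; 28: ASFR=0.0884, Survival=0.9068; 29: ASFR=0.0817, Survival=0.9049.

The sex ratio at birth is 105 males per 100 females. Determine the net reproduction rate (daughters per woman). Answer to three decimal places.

Proportion female at birth = 100 / (100 + 105) = 0.48780.
Weighting each age-specific rate by interval width and survival:
  21: 1 × 0.1323 × 0.9864 = 0.13050
  22: 1 × 0.1262 × 0.9760 = 0.12317
  23: 1 × 0.1423 × 0.9709 = 0.13816
  24: 1 × 0.1336 × 0.9599 = 0.12824
  25: 1 × 0.1243 × 0.9428 = 0.11719
  26: 1 × 0.1173 × 0.9244 = 0.10843
  27: 1 × 0.1141 × 0.9205 = 0.10503
  28: 1 × 0.0884 × 0.9068 = 0.08016
  29: 1 × 0.0817 × 0.9049 = 0.07393
Sum = 1.00481
NRR = 0.48780 × 1.00481 = 0.49015
An NRR under 1 implies long-run decline under these rates.

0.490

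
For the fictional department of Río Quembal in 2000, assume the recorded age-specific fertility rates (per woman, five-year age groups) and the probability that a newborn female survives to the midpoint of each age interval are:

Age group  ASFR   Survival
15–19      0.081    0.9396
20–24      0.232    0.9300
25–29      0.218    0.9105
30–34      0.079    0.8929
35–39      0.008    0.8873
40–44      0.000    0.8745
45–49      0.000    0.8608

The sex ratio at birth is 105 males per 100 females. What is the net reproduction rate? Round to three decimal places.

Proportion female at birth = 100 / (100 + 105) = 0.48780.
Per-age-group product (5 × ASFR × survival probability):
  15–19: 5 × 0.081 × 0.9396 = 0.38054
  20–24: 5 × 0.232 × 0.9300 = 1.07880
  25–29: 5 × 0.218 × 0.9105 = 0.99245
  30–34: 5 × 0.079 × 0.8929 = 0.35270
  35–39: 5 × 0.008 × 0.8873 = 0.03549
  40–44: 5 × 0.000 × 0.8745 = 0.00000
  45–49: 5 × 0.000 × 0.8608 = 0.00000
Sum = 2.83998
NRR = 0.48780 × 2.83998 = 1.38534
With NRR above 1 the population is above replacement fertility.

1.385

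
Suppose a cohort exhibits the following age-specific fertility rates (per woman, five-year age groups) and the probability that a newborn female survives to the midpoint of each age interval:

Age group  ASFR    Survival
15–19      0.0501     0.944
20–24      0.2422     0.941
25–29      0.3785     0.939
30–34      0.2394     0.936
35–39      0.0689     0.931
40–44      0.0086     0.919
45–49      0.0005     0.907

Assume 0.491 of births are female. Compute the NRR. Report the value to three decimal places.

Proportion female at birth = 0.491.
Weighting each age-specific rate by interval width and survival:
  15–19: 5 × 0.0501 × 0.944 = 0.23647
  20–24: 5 × 0.2422 × 0.941 = 1.13955
  25–29: 5 × 0.3785 × 0.939 = 1.77706
  30–34: 5 × 0.2394 × 0.936 = 1.12039
  35–39: 5 × 0.0689 × 0.931 = 0.32073
  40–44: 5 × 0.0086 × 0.919 = 0.03952
  45–49: 5 × 0.0005 × 0.907 = 0.00227
Sum = 4.63599
NRR = 0.491 × 4.63599 = 2.27627

2.276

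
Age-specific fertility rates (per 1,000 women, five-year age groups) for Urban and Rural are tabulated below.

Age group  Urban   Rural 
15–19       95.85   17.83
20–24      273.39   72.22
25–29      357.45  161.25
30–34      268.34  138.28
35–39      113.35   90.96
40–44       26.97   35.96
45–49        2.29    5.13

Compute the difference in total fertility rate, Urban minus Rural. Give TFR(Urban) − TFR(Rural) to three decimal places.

3.080

Urban:
  Sum of ASFRs = 95.85 + 273.39 + 357.45 + 268.34 + 113.35 + 26.97 + 2.29 = 1137.64
  TFR = 5 × 1137.64 / 1000 = 5.6882
Rural:
  Sum of ASFRs = 17.83 + 72.22 + 161.25 + 138.28 + 90.96 + 35.96 + 5.13 = 521.63
  TFR = 5 × 521.63 / 1000 = 2.60815
Difference = 5.6882 − 2.60815 = 3.08005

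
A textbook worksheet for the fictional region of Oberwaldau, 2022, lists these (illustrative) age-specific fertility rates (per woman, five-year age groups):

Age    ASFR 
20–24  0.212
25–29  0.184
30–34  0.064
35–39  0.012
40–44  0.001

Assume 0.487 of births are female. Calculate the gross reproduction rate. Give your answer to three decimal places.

Proportion female at birth = 0.487.
Sum of ASFRs = 0.212 + 0.184 + 0.064 + 0.012 + 0.001 = 0.473
TFR = 5 × 0.473 = 2.365
GRR = 0.487 × 2.365 = 1.15176

1.152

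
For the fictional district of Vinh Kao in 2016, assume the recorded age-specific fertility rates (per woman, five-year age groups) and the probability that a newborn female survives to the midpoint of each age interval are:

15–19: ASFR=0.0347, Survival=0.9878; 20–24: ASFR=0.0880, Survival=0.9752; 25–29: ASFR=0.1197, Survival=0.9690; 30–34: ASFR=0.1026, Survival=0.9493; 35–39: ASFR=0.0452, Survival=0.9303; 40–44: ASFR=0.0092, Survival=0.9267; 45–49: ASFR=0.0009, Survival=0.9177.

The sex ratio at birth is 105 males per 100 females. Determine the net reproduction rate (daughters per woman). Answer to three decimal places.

0.939

Proportion female at birth = 100 / (100 + 105) = 0.48780.
Weighting each age-specific rate by interval width and survival:
  15–19: 5 × 0.0347 × 0.9878 = 0.17138
  20–24: 5 × 0.0880 × 0.9752 = 0.42909
  25–29: 5 × 0.1197 × 0.9690 = 0.57995
  30–34: 5 × 0.1026 × 0.9493 = 0.48699
  35–39: 5 × 0.0452 × 0.9303 = 0.21025
  40–44: 5 × 0.0092 × 0.9267 = 0.04263
  45–49: 5 × 0.0009 × 0.9177 = 0.00413
Sum = 1.92442
NRR = 0.48780 × 1.92442 = 0.93873
With NRR below 1 the population is below replacement fertility.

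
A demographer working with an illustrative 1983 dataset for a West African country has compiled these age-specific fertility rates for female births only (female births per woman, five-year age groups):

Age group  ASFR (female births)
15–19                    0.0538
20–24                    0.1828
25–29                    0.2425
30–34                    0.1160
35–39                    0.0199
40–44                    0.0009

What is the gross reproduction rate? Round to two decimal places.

Sum of female ASFRs = 0.0538 + 0.1828 + 0.2425 + 0.1160 + 0.0199 + 0.0009 = 0.6159
GRR = 5 × 0.6159 = 3.0795

3.08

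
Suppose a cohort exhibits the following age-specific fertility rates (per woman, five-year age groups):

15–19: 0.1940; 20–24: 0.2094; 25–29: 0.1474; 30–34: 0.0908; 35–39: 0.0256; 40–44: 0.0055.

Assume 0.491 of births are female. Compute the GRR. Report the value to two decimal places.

Proportion female at birth = 0.491.
Sum of ASFRs = 0.1940 + 0.2094 + 0.1474 + 0.0908 + 0.0256 + 0.0055 = 0.6727
TFR = 5 × 0.6727 = 3.3635
GRR = 0.491 × 3.3635 = 1.65148

1.65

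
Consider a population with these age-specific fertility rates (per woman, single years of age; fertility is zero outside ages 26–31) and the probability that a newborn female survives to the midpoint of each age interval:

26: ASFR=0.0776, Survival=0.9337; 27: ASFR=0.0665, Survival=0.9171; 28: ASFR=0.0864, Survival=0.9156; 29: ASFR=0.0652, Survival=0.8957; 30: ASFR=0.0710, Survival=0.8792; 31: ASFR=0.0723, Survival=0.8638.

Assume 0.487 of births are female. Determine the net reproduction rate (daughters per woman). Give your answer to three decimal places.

0.193

Proportion female at birth = 0.487.
Weighting each age-specific rate by interval width and survival:
  26: 1 × 0.0776 × 0.9337 = 0.07246
  27: 1 × 0.0665 × 0.9171 = 0.06099
  28: 1 × 0.0864 × 0.9156 = 0.07911
  29: 1 × 0.0652 × 0.8957 = 0.05840
  30: 1 × 0.0710 × 0.8792 = 0.06242
  31: 1 × 0.0723 × 0.8638 = 0.06245
Sum = 0.39583
NRR = 0.487 × 0.39583 = 0.19277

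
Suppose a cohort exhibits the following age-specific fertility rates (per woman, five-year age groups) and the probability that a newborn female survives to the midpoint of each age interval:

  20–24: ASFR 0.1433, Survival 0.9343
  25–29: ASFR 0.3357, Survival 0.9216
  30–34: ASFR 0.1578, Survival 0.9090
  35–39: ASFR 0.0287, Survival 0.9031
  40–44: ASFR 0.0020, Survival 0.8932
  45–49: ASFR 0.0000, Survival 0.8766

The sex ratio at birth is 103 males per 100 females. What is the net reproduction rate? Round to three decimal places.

Proportion female at birth = 100 / (100 + 103) = 0.49261.
Survival-weighted fertility by age (5·fₓ·Sₓ):
  20–24: 5 × 0.1433 × 0.9343 = 0.66943
  25–29: 5 × 0.3357 × 0.9216 = 1.54691
  30–34: 5 × 0.1578 × 0.9090 = 0.71720
  35–39: 5 × 0.0287 × 0.9031 = 0.12959
  40–44: 5 × 0.0020 × 0.8932 = 0.00893
  45–49: 5 × 0.0000 × 0.8766 = 0.00000
Sum = 3.07206
NRR = 0.49261 × 3.07206 = 1.51333
With NRR above 1 the population is above replacement fertility.

1.513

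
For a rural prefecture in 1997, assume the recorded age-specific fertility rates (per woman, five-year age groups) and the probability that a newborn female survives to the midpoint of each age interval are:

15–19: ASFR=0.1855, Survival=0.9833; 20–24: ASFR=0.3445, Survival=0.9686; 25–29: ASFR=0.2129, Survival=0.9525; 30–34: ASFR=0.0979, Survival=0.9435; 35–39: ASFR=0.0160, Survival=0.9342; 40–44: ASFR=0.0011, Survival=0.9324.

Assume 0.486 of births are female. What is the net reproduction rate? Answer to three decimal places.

2.010

Proportion female at birth = 0.486.
Per-age-group product (5 × ASFR × survival probability):
  15–19: 5 × 0.1855 × 0.9833 = 0.91201
  20–24: 5 × 0.3445 × 0.9686 = 1.66841
  25–29: 5 × 0.2129 × 0.9525 = 1.01394
  30–34: 5 × 0.0979 × 0.9435 = 0.46184
  35–39: 5 × 0.0160 × 0.9342 = 0.07474
  40–44: 5 × 0.0011 × 0.9324 = 0.00513
Sum = 4.13607
NRR = 0.486 × 4.13607 = 2.01013
An NRR exceeding 1 indicates intrinsic growth under these rates.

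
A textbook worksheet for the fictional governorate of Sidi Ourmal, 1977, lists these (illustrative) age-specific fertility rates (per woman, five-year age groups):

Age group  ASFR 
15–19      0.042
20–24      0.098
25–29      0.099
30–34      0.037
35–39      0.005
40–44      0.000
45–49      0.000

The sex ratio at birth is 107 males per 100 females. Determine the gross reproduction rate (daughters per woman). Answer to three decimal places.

Proportion female at birth = 100 / (100 + 107) = 0.48309.
Sum of ASFRs = 0.042 + 0.098 + 0.099 + 0.037 + 0.005 + 0.000 + 0.000 = 0.281
TFR = 5 × 0.281 = 1.405
GRR = 0.48309 × 1.405 = 0.67874

0.679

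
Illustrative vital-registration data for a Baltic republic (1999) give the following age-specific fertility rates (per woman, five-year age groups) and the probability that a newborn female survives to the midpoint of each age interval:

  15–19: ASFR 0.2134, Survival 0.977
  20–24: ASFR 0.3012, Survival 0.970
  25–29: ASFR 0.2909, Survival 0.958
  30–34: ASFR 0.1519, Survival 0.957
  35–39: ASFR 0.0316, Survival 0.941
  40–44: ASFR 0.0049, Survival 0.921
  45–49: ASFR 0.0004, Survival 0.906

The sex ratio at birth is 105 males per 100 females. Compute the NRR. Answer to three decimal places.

Proportion female at birth = 100 / (100 + 105) = 0.48780.
Each age group contributes 5 × ASFR × survival:
  15–19: 5 × 0.2134 × 0.977 = 1.04246
  20–24: 5 × 0.3012 × 0.970 = 1.46082
  25–29: 5 × 0.2909 × 0.958 = 1.39341
  30–34: 5 × 0.1519 × 0.957 = 0.72684
  35–39: 5 × 0.0316 × 0.941 = 0.14868
  40–44: 5 × 0.0049 × 0.921 = 0.02256
  45–49: 5 × 0.0004 × 0.906 = 0.00181
Sum = 4.79658
NRR = 0.48780 × 4.79658 = 2.33977

2.340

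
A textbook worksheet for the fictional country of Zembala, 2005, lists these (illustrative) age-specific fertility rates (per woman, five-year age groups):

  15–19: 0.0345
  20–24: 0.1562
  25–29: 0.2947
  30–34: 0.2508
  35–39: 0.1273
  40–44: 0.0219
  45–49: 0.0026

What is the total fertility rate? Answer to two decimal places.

4.44

Sum of ASFRs = 0.0345 + 0.1562 + 0.2947 + 0.2508 + 0.1273 + 0.0219 + 0.0026 = 0.8880
TFR = 5 × 0.8880 = 4.44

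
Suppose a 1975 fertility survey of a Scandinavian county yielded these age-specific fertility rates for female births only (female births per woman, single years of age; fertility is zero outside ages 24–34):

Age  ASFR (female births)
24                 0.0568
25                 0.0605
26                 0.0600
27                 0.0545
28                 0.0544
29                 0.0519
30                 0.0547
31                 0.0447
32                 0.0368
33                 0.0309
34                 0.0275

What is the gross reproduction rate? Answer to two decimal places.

Sum of female ASFRs = 0.0568 + 0.0605 + 0.0600 + 0.0545 + 0.0544 + 0.0519 + 0.0547 + 0.0447 + 0.0368 + 0.0309 + 0.0275 = 0.5327
GRR = 0.5327

0.53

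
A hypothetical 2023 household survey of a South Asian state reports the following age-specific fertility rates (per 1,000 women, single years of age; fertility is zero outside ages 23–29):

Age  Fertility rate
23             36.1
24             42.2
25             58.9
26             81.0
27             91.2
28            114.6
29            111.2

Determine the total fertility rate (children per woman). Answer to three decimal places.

0.535

Sum of ASFRs = 36.1 + 42.2 + 58.9 + 81.0 + 91.2 + 114.6 + 111.2 = 535.2
TFR = 535.2 / 1000 = 0.5352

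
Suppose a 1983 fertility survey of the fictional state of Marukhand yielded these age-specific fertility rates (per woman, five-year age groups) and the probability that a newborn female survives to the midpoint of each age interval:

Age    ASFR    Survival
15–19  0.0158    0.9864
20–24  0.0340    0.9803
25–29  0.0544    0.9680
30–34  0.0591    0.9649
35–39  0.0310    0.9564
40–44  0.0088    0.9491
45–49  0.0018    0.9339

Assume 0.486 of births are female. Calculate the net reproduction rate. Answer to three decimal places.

Proportion female at birth = 0.486.
Per-age-group product (5 × ASFR × survival probability):
  15–19: 5 × 0.0158 × 0.9864 = 0.07793
  20–24: 5 × 0.0340 × 0.9803 = 0.16665
  25–29: 5 × 0.0544 × 0.9680 = 0.26330
  30–34: 5 × 0.0591 × 0.9649 = 0.28513
  35–39: 5 × 0.0310 × 0.9564 = 0.14824
  40–44: 5 × 0.0088 × 0.9491 = 0.04176
  45–49: 5 × 0.0018 × 0.9339 = 0.00841
Sum = 0.99142
NRR = 0.486 × 0.99142 = 0.48183
With NRR below 1 the population is below replacement fertility.

0.482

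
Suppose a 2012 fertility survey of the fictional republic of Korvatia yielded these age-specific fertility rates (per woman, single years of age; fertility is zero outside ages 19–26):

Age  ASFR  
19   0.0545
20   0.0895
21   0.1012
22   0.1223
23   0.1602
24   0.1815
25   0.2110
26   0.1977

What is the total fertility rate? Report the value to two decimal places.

1.12

Sum of ASFRs = 0.0545 + 0.0895 + 0.1012 + 0.1223 + 0.1602 + 0.1815 + 0.2110 + 0.1977 = 1.1179
TFR = 1.1179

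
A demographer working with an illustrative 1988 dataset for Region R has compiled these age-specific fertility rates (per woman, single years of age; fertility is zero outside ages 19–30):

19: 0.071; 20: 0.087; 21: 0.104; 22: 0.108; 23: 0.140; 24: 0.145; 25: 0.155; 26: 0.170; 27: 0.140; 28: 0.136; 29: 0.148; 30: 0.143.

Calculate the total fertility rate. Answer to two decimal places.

Sum of ASFRs = 0.071 + 0.087 + 0.104 + 0.108 + 0.140 + 0.145 + 0.155 + 0.170 + 0.140 + 0.136 + 0.148 + 0.143 = 1.547
TFR = 1.547

1.55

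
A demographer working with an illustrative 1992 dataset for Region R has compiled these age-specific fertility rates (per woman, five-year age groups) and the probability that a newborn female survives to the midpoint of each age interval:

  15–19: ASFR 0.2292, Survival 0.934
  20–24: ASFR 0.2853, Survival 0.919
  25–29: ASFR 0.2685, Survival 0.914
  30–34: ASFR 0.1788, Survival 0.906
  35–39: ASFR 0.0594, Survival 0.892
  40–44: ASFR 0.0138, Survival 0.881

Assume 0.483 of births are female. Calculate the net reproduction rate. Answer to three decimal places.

Proportion female at birth = 0.483.
Weighting each age-specific rate by interval width and survival:
  15–19: 5 × 0.2292 × 0.934 = 1.07036
  20–24: 5 × 0.2853 × 0.919 = 1.31095
  25–29: 5 × 0.2685 × 0.914 = 1.22705
  30–34: 5 × 0.1788 × 0.906 = 0.80996
  35–39: 5 × 0.0594 × 0.892 = 0.26492
  40–44: 5 × 0.0138 × 0.881 = 0.06079
Sum = 4.74403
NRR = 0.483 × 4.74403 = 2.29137

2.291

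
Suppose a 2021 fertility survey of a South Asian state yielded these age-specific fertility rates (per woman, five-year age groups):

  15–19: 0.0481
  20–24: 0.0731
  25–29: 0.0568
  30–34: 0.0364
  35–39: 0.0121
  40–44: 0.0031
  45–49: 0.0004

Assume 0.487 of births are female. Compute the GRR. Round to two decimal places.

Proportion female at birth = 0.487.
Sum of ASFRs = 0.0481 + 0.0731 + 0.0568 + 0.0364 + 0.0121 + 0.0031 + 0.0004 = 0.2300
TFR = 5 × 0.2300 = 1.15
GRR = 0.487 × 1.15 = 0.56005

0.56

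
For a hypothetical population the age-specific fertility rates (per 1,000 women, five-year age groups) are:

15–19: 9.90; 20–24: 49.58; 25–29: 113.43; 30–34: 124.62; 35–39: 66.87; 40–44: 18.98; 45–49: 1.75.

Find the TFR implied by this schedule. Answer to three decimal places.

Sum of ASFRs = 9.90 + 49.58 + 113.43 + 124.62 + 66.87 + 18.98 + 1.75 = 385.13
TFR = 5 × 385.13 / 1000 = 1.92565

1.926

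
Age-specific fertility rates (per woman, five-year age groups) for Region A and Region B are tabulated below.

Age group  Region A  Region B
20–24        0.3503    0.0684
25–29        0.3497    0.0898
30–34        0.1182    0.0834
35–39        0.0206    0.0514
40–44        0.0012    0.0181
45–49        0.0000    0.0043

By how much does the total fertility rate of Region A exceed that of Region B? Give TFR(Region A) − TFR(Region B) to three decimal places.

Region A:
  Sum of ASFRs = 0.3503 + 0.3497 + 0.1182 + 0.0206 + 0.0012 + 0.0000 = 0.8400
  TFR = 5 × 0.8400 = 4.2
Region B:
  Sum of ASFRs = 0.0684 + 0.0898 + 0.0834 + 0.0514 + 0.0181 + 0.0043 = 0.3154
  TFR = 5 × 0.3154 = 1.577
Difference = 4.2 − 1.577 = 2.623

2.623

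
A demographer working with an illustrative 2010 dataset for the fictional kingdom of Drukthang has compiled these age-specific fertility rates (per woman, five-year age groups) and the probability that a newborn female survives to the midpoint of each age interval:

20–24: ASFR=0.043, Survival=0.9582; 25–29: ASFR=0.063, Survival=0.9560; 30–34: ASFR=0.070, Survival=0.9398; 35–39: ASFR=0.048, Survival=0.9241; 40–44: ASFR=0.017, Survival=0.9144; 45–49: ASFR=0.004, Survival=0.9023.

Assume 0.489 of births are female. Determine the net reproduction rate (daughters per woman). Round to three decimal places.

Proportion female at birth = 0.489.
Survival-weighted fertility by age (5·fₓ·Sₓ):
  20–24: 5 × 0.043 × 0.9582 = 0.20601
  25–29: 5 × 0.063 × 0.9560 = 0.30114
  30–34: 5 × 0.070 × 0.9398 = 0.32893
  35–39: 5 × 0.048 × 0.9241 = 0.22178
  40–44: 5 × 0.017 × 0.9144 = 0.07772
  45–49: 5 × 0.004 × 0.9023 = 0.01805
Sum = 1.15363
NRR = 0.489 × 1.15363 = 0.56413

0.564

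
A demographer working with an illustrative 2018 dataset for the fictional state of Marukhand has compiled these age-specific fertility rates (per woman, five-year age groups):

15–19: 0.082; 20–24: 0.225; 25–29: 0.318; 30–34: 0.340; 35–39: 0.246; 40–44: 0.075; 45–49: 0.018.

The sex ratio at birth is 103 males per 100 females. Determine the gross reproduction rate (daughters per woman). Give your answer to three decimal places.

3.212

Proportion female at birth = 100 / (100 + 103) = 0.49261.
Sum of ASFRs = 0.082 + 0.225 + 0.318 + 0.340 + 0.246 + 0.075 + 0.018 = 1.304
TFR = 5 × 1.304 = 6.52
GRR = 0.49261 × 6.52 = 3.21182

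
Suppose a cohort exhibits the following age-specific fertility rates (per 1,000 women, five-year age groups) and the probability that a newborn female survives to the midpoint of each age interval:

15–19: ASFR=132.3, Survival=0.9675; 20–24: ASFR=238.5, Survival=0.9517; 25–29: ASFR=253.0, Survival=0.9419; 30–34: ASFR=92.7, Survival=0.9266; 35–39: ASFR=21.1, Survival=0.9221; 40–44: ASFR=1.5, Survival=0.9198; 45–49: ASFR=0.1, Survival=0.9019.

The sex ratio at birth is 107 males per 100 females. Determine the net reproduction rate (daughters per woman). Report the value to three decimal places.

1.691

Proportion female at birth = 100 / (100 + 107) = 0.48309.
Per-age-group product (5 × ASFR × survival probability):
  15–19: 5 × 132.3/1000 × 0.9675 = 0.64000
  20–24: 5 × 238.5/1000 × 0.9517 = 1.13490
  25–29: 5 × 253.0/1000 × 0.9419 = 1.19150
  30–34: 5 × 92.7/1000 × 0.9266 = 0.42948
  35–39: 5 × 21.1/1000 × 0.9221 = 0.09728
  40–44: 5 × 1.5/1000 × 0.9198 = 0.00690
  45–49: 5 × 0.1/1000 × 0.9019 = 0.00045
Sum = 3.50051
NRR = 0.48309 × 3.50051 = 1.69106
With NRR above 1 the population is above replacement fertility.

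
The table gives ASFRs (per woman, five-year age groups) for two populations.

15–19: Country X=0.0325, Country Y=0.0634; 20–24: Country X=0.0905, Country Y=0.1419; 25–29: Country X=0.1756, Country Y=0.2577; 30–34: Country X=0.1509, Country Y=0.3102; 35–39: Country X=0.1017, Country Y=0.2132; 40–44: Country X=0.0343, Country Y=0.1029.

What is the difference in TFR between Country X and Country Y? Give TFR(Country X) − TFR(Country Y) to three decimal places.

-2.519

Country X:
  Sum of ASFRs = 0.0325 + 0.0905 + 0.1756 + 0.1509 + 0.1017 + 0.0343 = 0.5855
  TFR = 5 × 0.5855 = 2.9275
Country Y:
  Sum of ASFRs = 0.0634 + 0.1419 + 0.2577 + 0.3102 + 0.2132 + 0.1029 = 1.0893
  TFR = 5 × 1.0893 = 5.4465
Difference = 2.9275 − 5.4465 = -2.519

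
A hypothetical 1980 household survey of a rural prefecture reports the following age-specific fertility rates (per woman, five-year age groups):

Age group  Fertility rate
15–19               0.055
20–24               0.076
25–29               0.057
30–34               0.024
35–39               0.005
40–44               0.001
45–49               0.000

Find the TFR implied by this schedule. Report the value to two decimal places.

1.09

Sum of ASFRs = 0.055 + 0.076 + 0.057 + 0.024 + 0.005 + 0.001 + 0.000 = 0.218
TFR = 5 × 0.218 = 1.09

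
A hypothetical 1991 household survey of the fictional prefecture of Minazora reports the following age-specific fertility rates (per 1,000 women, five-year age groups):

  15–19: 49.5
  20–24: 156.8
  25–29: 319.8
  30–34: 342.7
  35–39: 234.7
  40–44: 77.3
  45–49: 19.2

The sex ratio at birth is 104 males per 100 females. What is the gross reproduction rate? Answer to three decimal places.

Proportion female at birth = 100 / (100 + 104) = 0.49020.
Sum of ASFRs = 49.5 + 156.8 + 319.8 + 342.7 + 234.7 + 77.3 + 19.2 = 1200.0
TFR = 5 × 1200.0 / 1000 = 6
GRR = 0.49020 × 6 = 2.94120

2.941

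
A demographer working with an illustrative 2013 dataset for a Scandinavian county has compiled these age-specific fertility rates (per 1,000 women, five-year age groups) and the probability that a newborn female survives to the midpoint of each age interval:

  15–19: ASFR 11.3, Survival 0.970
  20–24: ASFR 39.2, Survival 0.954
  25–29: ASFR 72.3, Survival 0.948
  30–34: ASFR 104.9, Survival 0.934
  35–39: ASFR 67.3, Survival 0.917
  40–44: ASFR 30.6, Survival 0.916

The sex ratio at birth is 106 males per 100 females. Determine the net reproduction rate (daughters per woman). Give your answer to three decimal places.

0.739

Proportion female at birth = 100 / (100 + 106) = 0.48544.
Weighting each age-specific rate by interval width and survival:
  15–19: 5 × 11.3/1000 × 0.970 = 0.05481
  20–24: 5 × 39.2/1000 × 0.954 = 0.18698
  25–29: 5 × 72.3/1000 × 0.948 = 0.34270
  30–34: 5 × 104.9/1000 × 0.934 = 0.48988
  35–39: 5 × 67.3/1000 × 0.917 = 0.30857
  40–44: 5 × 30.6/1000 × 0.916 = 0.14015
Sum = 1.52309
NRR = 0.48544 × 1.52309 = 0.73937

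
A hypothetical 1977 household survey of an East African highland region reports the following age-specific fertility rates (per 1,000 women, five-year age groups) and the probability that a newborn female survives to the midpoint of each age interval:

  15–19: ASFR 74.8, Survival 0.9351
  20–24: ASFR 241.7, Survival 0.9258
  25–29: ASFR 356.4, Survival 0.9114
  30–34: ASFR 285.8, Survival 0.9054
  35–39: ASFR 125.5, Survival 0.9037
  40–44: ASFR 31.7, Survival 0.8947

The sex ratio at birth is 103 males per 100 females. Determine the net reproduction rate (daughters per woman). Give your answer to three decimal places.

Proportion female at birth = 100 / (100 + 103) = 0.49261.
Weighting each age-specific rate by interval width and survival:
  15–19: 5 × 74.8/1000 × 0.9351 = 0.34973
  20–24: 5 × 241.7/1000 × 0.9258 = 1.11883
  25–29: 5 × 356.4/1000 × 0.9114 = 1.62411
  30–34: 5 × 285.8/1000 × 0.9054 = 1.29382
  35–39: 5 × 125.5/1000 × 0.9037 = 0.56707
  40–44: 5 × 31.7/1000 × 0.8947 = 0.14181
Sum = 5.09537
NRR = 0.49261 × 5.09537 = 2.51003
An NRR exceeding 1 indicates intrinsic growth under these rates.

2.510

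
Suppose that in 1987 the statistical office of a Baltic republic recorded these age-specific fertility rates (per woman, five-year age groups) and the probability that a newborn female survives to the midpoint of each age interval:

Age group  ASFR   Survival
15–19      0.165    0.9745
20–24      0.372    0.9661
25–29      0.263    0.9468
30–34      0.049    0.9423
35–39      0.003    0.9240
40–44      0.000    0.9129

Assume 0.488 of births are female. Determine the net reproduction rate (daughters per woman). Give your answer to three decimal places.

Proportion female at birth = 0.488.
Survival-weighted fertility by age (5·fₓ·Sₓ):
  15–19: 5 × 0.165 × 0.9745 = 0.80396
  20–24: 5 × 0.372 × 0.9661 = 1.79695
  25–29: 5 × 0.263 × 0.9468 = 1.24504
  30–34: 5 × 0.049 × 0.9423 = 0.23086
  35–39: 5 × 0.003 × 0.9240 = 0.01386
  40–44: 5 × 0.000 × 0.9129 = 0.00000
Sum = 4.09067
NRR = 0.488 × 4.09067 = 1.99625

1.996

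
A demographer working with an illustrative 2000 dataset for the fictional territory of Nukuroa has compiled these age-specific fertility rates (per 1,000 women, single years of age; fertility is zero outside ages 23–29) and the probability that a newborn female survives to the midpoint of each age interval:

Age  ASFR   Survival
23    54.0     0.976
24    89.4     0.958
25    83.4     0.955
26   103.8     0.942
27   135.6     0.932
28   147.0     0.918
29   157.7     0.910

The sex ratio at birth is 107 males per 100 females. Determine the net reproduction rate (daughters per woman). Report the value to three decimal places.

Proportion female at birth = 100 / (100 + 107) = 0.48309.
Each age group contributes 1 × ASFR × survival:
  23: 1 × 54.0/1000 × 0.976 = 0.05270
  24: 1 × 89.4/1000 × 0.958 = 0.08565
  25: 1 × 83.4/1000 × 0.955 = 0.07965
  26: 1 × 103.8/1000 × 0.942 = 0.09778
  27: 1 × 135.6/1000 × 0.932 = 0.12638
  28: 1 × 147.0/1000 × 0.918 = 0.13495
  29: 1 × 157.7/1000 × 0.910 = 0.14351
Sum = 0.72062
NRR = 0.48309 × 0.72062 = 0.34812
An NRR under 1 implies long-run decline under these rates.

0.348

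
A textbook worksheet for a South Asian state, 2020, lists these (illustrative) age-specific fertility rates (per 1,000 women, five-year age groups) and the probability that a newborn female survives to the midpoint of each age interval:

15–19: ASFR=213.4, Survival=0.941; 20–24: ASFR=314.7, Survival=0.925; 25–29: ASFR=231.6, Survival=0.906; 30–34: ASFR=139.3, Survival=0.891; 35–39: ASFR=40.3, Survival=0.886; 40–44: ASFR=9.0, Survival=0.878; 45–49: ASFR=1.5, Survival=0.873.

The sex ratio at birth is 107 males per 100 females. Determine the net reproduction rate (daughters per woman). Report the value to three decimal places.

2.103

Proportion female at birth = 100 / (100 + 107) = 0.48309.
Each age group contributes 5 × ASFR × survival:
  15–19: 5 × 213.4/1000 × 0.941 = 1.00405
  20–24: 5 × 314.7/1000 × 0.925 = 1.45549
  25–29: 5 × 231.6/1000 × 0.906 = 1.04915
  30–34: 5 × 139.3/1000 × 0.891 = 0.62058
  35–39: 5 × 40.3/1000 × 0.886 = 0.17853
  40–44: 5 × 9.0/1000 × 0.878 = 0.03951
  45–49: 5 × 1.5/1000 × 0.873 = 0.00655
Sum = 4.35386
NRR = 0.48309 × 4.35386 = 2.10331
With NRR above 1 the population is above replacement fertility.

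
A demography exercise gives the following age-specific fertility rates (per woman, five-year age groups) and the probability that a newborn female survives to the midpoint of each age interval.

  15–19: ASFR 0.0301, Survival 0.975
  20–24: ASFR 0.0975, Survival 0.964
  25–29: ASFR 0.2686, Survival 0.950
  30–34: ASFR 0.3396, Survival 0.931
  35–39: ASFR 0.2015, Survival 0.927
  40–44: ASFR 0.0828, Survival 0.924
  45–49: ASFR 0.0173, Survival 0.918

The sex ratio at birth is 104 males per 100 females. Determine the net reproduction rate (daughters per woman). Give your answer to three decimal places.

Proportion female at birth = 100 / (100 + 104) = 0.49020.
Survival-weighted fertility by age (5·fₓ·Sₓ):
  15–19: 5 × 0.0301 × 0.975 = 0.14674
  20–24: 5 × 0.0975 × 0.964 = 0.46995
  25–29: 5 × 0.2686 × 0.950 = 1.27585
  30–34: 5 × 0.3396 × 0.931 = 1.58084
  35–39: 5 × 0.2015 × 0.927 = 0.93395
  40–44: 5 × 0.0828 × 0.924 = 0.38254
  45–49: 5 × 0.0173 × 0.918 = 0.07941
Sum = 4.86928
NRR = 0.49020 × 4.86928 = 2.38692
An NRR exceeding 1 indicates intrinsic growth under these rates.

2.387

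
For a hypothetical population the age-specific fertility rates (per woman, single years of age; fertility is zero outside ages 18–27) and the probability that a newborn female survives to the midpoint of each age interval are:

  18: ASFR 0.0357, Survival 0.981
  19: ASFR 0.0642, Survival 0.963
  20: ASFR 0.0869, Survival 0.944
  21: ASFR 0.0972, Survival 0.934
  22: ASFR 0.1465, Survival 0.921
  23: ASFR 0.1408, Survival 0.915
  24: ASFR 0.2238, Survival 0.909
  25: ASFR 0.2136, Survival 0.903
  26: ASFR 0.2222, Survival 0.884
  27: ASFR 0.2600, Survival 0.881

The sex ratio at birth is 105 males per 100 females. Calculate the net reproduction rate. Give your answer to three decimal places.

0.661

Proportion female at birth = 100 / (100 + 105) = 0.48780.
Per-age-group product (1 × ASFR × survival probability):
  18: 1 × 0.0357 × 0.981 = 0.03502
  19: 1 × 0.0642 × 0.963 = 0.06182
  20: 1 × 0.0869 × 0.944 = 0.08203
  21: 1 × 0.0972 × 0.934 = 0.09078
  22: 1 × 0.1465 × 0.921 = 0.13493
  23: 1 × 0.1408 × 0.915 = 0.12883
  24: 1 × 0.2238 × 0.909 = 0.20343
  25: 1 × 0.2136 × 0.903 = 0.19288
  26: 1 × 0.2222 × 0.884 = 0.19642
  27: 1 × 0.2600 × 0.881 = 0.22906
Sum = 1.35520
NRR = 0.48780 × 1.35520 = 0.66107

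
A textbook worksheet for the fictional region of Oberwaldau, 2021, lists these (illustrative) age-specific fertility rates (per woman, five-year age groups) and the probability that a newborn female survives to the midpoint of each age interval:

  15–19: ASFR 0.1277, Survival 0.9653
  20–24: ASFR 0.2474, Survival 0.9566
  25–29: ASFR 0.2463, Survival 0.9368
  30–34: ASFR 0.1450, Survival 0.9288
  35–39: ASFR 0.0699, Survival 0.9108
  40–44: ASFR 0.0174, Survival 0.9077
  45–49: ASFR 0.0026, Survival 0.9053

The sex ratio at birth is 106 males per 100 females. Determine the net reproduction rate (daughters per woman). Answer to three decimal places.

Proportion female at birth = 100 / (100 + 106) = 0.48544.
Each age group contributes 5 × ASFR × survival:
  15–19: 5 × 0.1277 × 0.9653 = 0.61634
  20–24: 5 × 0.2474 × 0.9566 = 1.18331
  25–29: 5 × 0.2463 × 0.9368 = 1.15367
  30–34: 5 × 0.1450 × 0.9288 = 0.67338
  35–39: 5 × 0.0699 × 0.9108 = 0.31832
  40–44: 5 × 0.0174 × 0.9077 = 0.07897
  45–49: 5 × 0.0026 × 0.9053 = 0.01177
Sum = 4.03576
NRR = 0.48544 × 4.03576 = 1.95912

1.959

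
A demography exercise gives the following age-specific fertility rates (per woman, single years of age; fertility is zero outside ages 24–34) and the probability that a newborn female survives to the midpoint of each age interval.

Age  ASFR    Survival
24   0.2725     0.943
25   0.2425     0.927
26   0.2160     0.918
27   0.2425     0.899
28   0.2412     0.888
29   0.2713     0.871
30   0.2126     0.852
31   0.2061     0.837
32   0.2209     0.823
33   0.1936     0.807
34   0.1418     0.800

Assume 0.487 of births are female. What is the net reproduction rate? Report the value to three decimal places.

Proportion female at birth = 0.487.
Survival-weighted fertility by age (1·fₓ·Sₓ):
  24: 1 × 0.2725 × 0.943 = 0.25697
  25: 1 × 0.2425 × 0.927 = 0.22480
  26: 1 × 0.2160 × 0.918 = 0.19829
  27: 1 × 0.2425 × 0.899 = 0.21801
  28: 1 × 0.2412 × 0.888 = 0.21419
  29: 1 × 0.2713 × 0.871 = 0.23630
  30: 1 × 0.2126 × 0.852 = 0.18114
  31: 1 × 0.2061 × 0.837 = 0.17251
  32: 1 × 0.2209 × 0.823 = 0.18180
  33: 1 × 0.1936 × 0.807 = 0.15624
  34: 1 × 0.1418 × 0.800 = 0.11344
Sum = 2.15369
NRR = 0.487 × 2.15369 = 1.04885

1.049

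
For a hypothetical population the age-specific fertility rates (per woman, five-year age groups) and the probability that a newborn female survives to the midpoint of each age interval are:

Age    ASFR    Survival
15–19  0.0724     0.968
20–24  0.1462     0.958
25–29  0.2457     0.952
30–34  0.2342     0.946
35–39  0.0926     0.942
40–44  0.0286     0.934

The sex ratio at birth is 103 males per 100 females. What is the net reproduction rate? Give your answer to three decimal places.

1.920

Proportion female at birth = 100 / (100 + 103) = 0.49261.
Per-age-group product (5 × ASFR × survival probability):
  15–19: 5 × 0.0724 × 0.968 = 0.35042
  20–24: 5 × 0.1462 × 0.958 = 0.70030
  25–29: 5 × 0.2457 × 0.952 = 1.16953
  30–34: 5 × 0.2342 × 0.946 = 1.10777
  35–39: 5 × 0.0926 × 0.942 = 0.43615
  40–44: 5 × 0.0286 × 0.934 = 0.13356
Sum = 3.89773
NRR = 0.49261 × 3.89773 = 1.92006
With NRR above 1 the population is above replacement fertility.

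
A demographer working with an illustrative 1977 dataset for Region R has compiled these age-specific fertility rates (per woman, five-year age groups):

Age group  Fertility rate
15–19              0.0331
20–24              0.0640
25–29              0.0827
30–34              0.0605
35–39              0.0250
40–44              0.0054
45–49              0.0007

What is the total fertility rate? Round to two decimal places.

Sum of ASFRs = 0.0331 + 0.0640 + 0.0827 + 0.0605 + 0.0250 + 0.0054 + 0.0007 = 0.2714
TFR = 5 × 0.2714 = 1.357

1.36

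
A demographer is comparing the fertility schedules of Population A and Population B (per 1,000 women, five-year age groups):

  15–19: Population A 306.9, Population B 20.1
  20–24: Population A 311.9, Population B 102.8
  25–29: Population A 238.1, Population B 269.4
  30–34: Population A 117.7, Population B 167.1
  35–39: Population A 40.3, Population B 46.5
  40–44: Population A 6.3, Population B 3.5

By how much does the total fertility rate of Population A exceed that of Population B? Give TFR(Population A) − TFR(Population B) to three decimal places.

2.059

Population A:
  Sum of ASFRs = 306.9 + 311.9 + 238.1 + 117.7 + 40.3 + 6.3 = 1021.2
  TFR = 5 × 1021.2 / 1000 = 5.106
Population B:
  Sum of ASFRs = 20.1 + 102.8 + 269.4 + 167.1 + 46.5 + 3.5 = 609.4
  TFR = 5 × 609.4 / 1000 = 3.047
Difference = 5.106 − 3.047 = 2.059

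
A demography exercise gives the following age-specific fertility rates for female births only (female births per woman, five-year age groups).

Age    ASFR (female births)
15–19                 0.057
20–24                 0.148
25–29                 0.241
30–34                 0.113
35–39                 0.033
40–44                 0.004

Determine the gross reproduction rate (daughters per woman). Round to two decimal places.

2.98

Sum of female ASFRs = 0.057 + 0.148 + 0.241 + 0.113 + 0.033 + 0.004 = 0.596
GRR = 5 × 0.596 = 2.98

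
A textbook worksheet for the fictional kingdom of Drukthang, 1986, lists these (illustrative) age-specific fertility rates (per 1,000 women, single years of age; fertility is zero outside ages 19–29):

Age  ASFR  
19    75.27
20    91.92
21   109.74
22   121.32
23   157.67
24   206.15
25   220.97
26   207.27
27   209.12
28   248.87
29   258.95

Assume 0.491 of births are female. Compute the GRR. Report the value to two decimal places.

0.94

Proportion female at birth = 0.491.
Sum of ASFRs = 75.27 + 91.92 + 109.74 + 121.32 + 157.67 + 206.15 + 220.97 + 207.27 + 209.12 + 248.87 + 258.95 = 1907.25
TFR = 1907.25 / 1000 = 1.90725
GRR = 0.491 × 1.90725 = 0.93646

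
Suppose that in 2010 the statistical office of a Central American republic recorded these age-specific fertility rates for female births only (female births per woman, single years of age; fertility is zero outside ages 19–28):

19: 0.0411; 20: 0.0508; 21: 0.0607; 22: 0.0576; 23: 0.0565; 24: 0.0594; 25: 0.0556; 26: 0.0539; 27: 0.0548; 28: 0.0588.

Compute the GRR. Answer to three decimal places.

Sum of female ASFRs = 0.0411 + 0.0508 + 0.0607 + 0.0576 + 0.0565 + 0.0594 + 0.0556 + 0.0539 + 0.0548 + 0.0588 = 0.5492
GRR = 0.5492

0.549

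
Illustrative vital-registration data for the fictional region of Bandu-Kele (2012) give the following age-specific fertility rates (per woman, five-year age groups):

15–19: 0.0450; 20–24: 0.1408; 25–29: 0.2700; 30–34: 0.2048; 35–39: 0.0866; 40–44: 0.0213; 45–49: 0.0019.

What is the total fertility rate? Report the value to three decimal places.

3.852

Sum of ASFRs = 0.0450 + 0.1408 + 0.2700 + 0.2048 + 0.0866 + 0.0213 + 0.0019 = 0.7704
TFR = 5 × 0.7704 = 3.852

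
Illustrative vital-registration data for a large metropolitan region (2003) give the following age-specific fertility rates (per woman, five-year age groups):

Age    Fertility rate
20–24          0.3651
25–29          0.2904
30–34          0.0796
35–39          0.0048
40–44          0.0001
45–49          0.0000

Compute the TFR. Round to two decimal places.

3.70

Sum of ASFRs = 0.3651 + 0.2904 + 0.0796 + 0.0048 + 0.0001 + 0.0000 = 0.7400
TFR = 5 × 0.7400 = 3.7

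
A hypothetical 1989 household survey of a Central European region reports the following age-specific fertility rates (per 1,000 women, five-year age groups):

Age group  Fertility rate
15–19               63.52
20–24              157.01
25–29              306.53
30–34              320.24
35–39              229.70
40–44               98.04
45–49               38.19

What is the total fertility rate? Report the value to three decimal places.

6.066

Sum of ASFRs = 63.52 + 157.01 + 306.53 + 320.24 + 229.70 + 98.04 + 38.19 = 1213.23
TFR = 5 × 1213.23 / 1000 = 6.06615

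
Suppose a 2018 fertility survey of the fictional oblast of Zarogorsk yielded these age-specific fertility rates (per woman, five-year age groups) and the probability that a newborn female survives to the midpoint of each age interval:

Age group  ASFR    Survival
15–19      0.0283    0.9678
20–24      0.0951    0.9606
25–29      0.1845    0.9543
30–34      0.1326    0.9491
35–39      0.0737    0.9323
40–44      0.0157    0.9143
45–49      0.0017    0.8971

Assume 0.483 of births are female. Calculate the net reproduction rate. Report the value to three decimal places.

Proportion female at birth = 0.483.
Survival-weighted fertility by age (5·fₓ·Sₓ):
  15–19: 5 × 0.0283 × 0.9678 = 0.13694
  20–24: 5 × 0.0951 × 0.9606 = 0.45677
  25–29: 5 × 0.1845 × 0.9543 = 0.88034
  30–34: 5 × 0.1326 × 0.9491 = 0.62925
  35–39: 5 × 0.0737 × 0.9323 = 0.34355
  40–44: 5 × 0.0157 × 0.9143 = 0.07177
  45–49: 5 × 0.0017 × 0.8971 = 0.00763
Sum = 2.52625
NRR = 0.483 × 2.52625 = 1.22018

1.220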